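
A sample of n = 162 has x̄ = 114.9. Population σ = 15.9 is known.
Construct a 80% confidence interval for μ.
(113.30, 116.50)

z-interval (σ known):
z* = 1.282 for 80% confidence

Margin of error = z* · σ/√n = 1.282 · 15.9/√162 = 1.60

CI: (114.9 - 1.60, 114.9 + 1.60) = (113.30, 116.50)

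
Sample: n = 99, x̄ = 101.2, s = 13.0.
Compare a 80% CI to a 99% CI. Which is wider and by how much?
99% CI is wider by 3.49

df = 98
80% CI: t* = 1.290, (99.51, 102.89), width = 2 · t* · s/√n = 3.37
99% CI: t* = 2.627, (97.77, 104.63), width = 2 · t* · s/√n = 6.86

The 99% CI is wider by 6.86 - 3.37 = 3.49.
Higher confidence requires a wider interval.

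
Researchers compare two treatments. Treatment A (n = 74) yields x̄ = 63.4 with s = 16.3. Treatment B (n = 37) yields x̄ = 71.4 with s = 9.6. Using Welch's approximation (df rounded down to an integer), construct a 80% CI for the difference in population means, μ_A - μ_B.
(-11.18, -4.82)

Difference: x̄₁ - x̄₂ = -8.00
SE = √(s₁²/n₁ + s₂²/n₂) = √(16.3²/74 + 9.6²/37) = 2.4660
df = 105.99 → 105 (Welch–Satterthwaite, rounded down)
t* = 1.290

CI: -8.00 ± 1.290 · 2.4660 = -8.00 ± 3.18 = (-11.18, -4.82)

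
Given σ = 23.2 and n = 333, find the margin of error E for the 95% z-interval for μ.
Margin of error = 2.49

Margin of error = z* · σ/√n
= 1.960 · 23.2/√333
= 1.960 · 23.2/18.2483
= 2.49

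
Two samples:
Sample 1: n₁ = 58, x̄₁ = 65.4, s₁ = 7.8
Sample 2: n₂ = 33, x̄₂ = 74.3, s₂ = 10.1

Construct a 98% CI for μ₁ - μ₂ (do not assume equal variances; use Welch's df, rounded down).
(-13.78, -4.02)

Difference: x̄₁ - x̄₂ = -8.90
SE = √(s₁²/n₁ + s₂²/n₂) = √(7.8²/58 + 10.1²/33) = 2.0347
df = 53.92 → 53 (Welch–Satterthwaite, rounded down)
t* = 2.399

CI: -8.90 ± 2.399 · 2.0347 = -8.90 ± 4.88 = (-13.78, -4.02)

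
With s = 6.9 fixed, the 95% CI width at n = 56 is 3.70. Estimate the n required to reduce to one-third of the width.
n ≈ 504

CI width ∝ 1/√n
To reduce width by factor 3, need √n to grow by 3 → need 3² = 9 times as many samples.

Current: n = 56, width = 3.70
New: n = 504, width ≈ 1.21

Width reduced by factor of 3.70/1.21 = 3.06.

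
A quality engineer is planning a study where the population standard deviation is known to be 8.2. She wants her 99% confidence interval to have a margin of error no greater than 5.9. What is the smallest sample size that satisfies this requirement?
n ≥ 13

For margin E ≤ 5.9:
n ≥ (z* · σ / E)²
n ≥ (2.576 · 8.2 / 5.9)²
n ≥ 12.82

Minimum n = 13 (rounding up)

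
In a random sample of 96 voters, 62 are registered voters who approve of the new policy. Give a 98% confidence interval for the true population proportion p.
(0.532, 0.759)

Proportion CI:
p̂ = 62/96 = 0.64583
SE = √(p̂(1-p̂)/n) = √(0.64583 · 0.35417 / 96) = 0.04881

z* = 2.326
Margin = z* · SE = 2.326 · 0.04881 = 0.1135

CI: 0.64583 ± 0.1135 = (0.532, 0.759)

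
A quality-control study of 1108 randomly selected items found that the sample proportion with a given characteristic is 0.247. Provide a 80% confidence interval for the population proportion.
(0.230, 0.264)

Proportion CI:
SE = √(p̂(1-p̂)/n) = √(0.247 · 0.753 / 1108) = 0.01296

z* = 1.282
Margin = z* · SE = 1.282 · 0.01296 = 0.0166

CI: 0.247 ± 0.0166 = (0.230, 0.264)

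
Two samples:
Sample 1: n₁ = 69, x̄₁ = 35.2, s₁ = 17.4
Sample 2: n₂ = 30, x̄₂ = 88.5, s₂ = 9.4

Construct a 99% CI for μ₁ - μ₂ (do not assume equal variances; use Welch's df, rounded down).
(-60.42, -46.18)

Difference: x̄₁ - x̄₂ = -53.30
SE = √(s₁²/n₁ + s₂²/n₂) = √(17.4²/69 + 9.4²/30) = 2.7080
df = 92.35 → 92 (Welch–Satterthwaite, rounded down)
t* = 2.630

CI: -53.30 ± 2.630 · 2.7080 = -53.30 ± 7.12 = (-60.42, -46.18)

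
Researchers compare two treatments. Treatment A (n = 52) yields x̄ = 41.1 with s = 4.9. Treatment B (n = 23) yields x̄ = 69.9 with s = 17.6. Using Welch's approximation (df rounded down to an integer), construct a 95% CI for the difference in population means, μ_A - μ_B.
(-36.52, -21.08)

Difference: x̄₁ - x̄₂ = -28.80
SE = √(s₁²/n₁ + s₂²/n₂) = √(4.9²/52 + 17.6²/23) = 3.7322
df = 23.52 → 23 (Welch–Satterthwaite, rounded down)
t* = 2.069

CI: -28.80 ± 2.069 · 3.7322 = -28.80 ± 7.72 = (-36.52, -21.08)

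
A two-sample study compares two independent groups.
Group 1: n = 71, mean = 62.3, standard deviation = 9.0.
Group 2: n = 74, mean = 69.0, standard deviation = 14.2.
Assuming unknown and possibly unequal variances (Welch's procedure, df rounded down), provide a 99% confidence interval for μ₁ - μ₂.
(-11.84, -1.56)

Difference: x̄₁ - x̄₂ = -6.70
SE = √(s₁²/n₁ + s₂²/n₂) = √(9.0²/71 + 14.2²/74) = 1.9661
df = 124.22 → 124 (Welch–Satterthwaite, rounded down)
t* = 2.616

CI: -6.70 ± 2.616 · 1.9661 = -6.70 ± 5.14 = (-11.84, -1.56)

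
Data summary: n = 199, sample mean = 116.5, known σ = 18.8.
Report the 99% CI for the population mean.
(113.07, 119.93)

z-interval (σ known):
z* = 2.576 for 99% confidence

Margin of error = z* · σ/√n = 2.576 · 18.8/√199 = 3.43

CI: (116.5 - 3.43, 116.5 + 3.43) = (113.07, 119.93)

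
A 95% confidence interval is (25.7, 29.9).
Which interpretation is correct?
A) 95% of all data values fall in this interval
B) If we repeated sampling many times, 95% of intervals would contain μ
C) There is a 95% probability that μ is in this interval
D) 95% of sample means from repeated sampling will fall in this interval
B

A) Wrong — a CI is about the parameter μ, not individual data values.
B) Correct — this is the frequentist long-run coverage interpretation.
C) Wrong — μ is fixed; the randomness lives in the interval, not in μ.
D) Wrong — coverage applies to intervals containing μ, not to future x̄ values.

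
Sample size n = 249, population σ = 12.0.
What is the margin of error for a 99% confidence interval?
Margin of error = 1.96

Margin of error = z* · σ/√n
= 2.576 · 12.0/√249
= 2.576 · 12.0/15.7797
= 1.96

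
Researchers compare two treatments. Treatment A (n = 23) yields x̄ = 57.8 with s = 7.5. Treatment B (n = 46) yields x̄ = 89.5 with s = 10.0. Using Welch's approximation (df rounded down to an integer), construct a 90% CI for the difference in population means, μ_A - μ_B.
(-35.30, -28.10)

Difference: x̄₁ - x̄₂ = -31.70
SE = √(s₁²/n₁ + s₂²/n₂) = √(7.5²/23 + 10.0²/46) = 2.1493
df = 56.62 → 56 (Welch–Satterthwaite, rounded down)
t* = 1.673

CI: -31.70 ± 1.673 · 2.1493 = -31.70 ± 3.60 = (-35.30, -28.10)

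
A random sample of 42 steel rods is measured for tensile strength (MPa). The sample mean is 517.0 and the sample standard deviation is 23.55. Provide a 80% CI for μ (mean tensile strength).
(512.27, 521.73)

t-interval (σ unknown):
df = n - 1 = 41
t* = 1.303 for 80% confidence

Margin of error = t* · s/√n = 1.303 · 23.55/√42 = 4.73

CI: (512.27, 521.73)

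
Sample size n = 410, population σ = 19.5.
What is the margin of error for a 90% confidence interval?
Margin of error = 1.58

Margin of error = z* · σ/√n
= 1.645 · 19.5/√410
= 1.645 · 19.5/20.2485
= 1.58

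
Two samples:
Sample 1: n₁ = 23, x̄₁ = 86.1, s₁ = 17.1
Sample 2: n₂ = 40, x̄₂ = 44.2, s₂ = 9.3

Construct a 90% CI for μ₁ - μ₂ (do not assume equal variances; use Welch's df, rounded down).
(35.35, 48.45)

Difference: x̄₁ - x̄₂ = 41.90
SE = √(s₁²/n₁ + s₂²/n₂) = √(17.1²/23 + 9.3²/40) = 3.8569
df = 29.64 → 29 (Welch–Satterthwaite, rounded down)
t* = 1.699

CI: 41.90 ± 1.699 · 3.8569 = 41.90 ± 6.55 = (35.35, 48.45)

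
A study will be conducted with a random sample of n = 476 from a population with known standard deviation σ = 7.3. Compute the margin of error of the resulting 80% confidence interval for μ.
Margin of error = 0.43

Margin of error = z* · σ/√n
= 1.282 · 7.3/√476
= 1.282 · 7.3/21.8174
= 0.43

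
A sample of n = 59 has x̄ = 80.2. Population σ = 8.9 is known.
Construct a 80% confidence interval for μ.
(78.71, 81.69)

z-interval (σ known):
z* = 1.282 for 80% confidence

Margin of error = z* · σ/√n = 1.282 · 8.9/√59 = 1.49

CI: (80.2 - 1.49, 80.2 + 1.49) = (78.71, 81.69)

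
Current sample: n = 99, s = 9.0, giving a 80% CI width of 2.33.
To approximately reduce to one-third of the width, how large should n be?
n ≈ 891

CI width ∝ 1/√n
To reduce width by factor 3, need √n to grow by 3 → need 3² = 9 times as many samples.

Current: n = 99, width = 2.33
New: n = 891, width ≈ 0.77

Width reduced by factor of 2.33/0.77 = 3.03.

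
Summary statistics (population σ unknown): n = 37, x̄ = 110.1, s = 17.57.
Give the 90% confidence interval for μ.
(105.22, 114.98)

t-interval (σ unknown):
df = n - 1 = 36
t* = 1.688 for 90% confidence

Margin of error = t* · s/√n = 1.688 · 17.57/√37 = 4.88

CI: (105.22, 114.98)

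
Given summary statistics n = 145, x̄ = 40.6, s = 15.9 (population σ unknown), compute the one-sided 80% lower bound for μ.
μ ≥ 39.49

Lower bound (one-sided):
t* = 0.844 (one-sided for 80%)
Lower bound = x̄ - t* · s/√n = 40.6 - 0.844 · 15.9/√145 = 39.49

We are 80% confident that μ ≥ 39.49.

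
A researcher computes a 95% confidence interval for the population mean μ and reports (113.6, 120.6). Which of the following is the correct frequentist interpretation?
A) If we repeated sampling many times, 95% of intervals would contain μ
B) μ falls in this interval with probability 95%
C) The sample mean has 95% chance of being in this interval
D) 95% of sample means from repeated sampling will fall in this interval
A

A) Correct — this is the frequentist long-run coverage interpretation.
B) Wrong — μ is fixed; the randomness lives in the interval, not in μ.
C) Wrong — x̄ is observed and sits in the interval by construction.
D) Wrong — coverage applies to intervals containing μ, not to future x̄ values.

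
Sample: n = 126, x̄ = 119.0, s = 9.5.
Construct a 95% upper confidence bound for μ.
μ ≤ 120.40

Upper bound (one-sided):
t* = 1.657 (one-sided for 95%)
Upper bound = x̄ + t* · s/√n = 119.0 + 1.657 · 9.5/√126 = 120.40

We are 95% confident that μ ≤ 120.40.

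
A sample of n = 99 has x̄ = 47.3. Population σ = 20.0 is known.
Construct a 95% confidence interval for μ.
(43.36, 51.24)

z-interval (σ known):
z* = 1.960 for 95% confidence

Margin of error = z* · σ/√n = 1.960 · 20.0/√99 = 3.94

CI: (47.3 - 3.94, 47.3 + 3.94) = (43.36, 51.24)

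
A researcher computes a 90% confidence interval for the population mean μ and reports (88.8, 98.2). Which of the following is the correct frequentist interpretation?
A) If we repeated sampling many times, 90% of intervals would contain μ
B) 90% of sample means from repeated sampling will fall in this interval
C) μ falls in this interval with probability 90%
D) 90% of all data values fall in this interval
A

A) Correct — this is the frequentist long-run coverage interpretation.
B) Wrong — coverage applies to intervals containing μ, not to future x̄ values.
C) Wrong — μ is fixed; the randomness lives in the interval, not in μ.
D) Wrong — a CI is about the parameter μ, not individual data values.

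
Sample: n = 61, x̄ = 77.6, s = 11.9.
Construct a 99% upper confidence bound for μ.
μ ≤ 81.24

Upper bound (one-sided):
t* = 2.390 (one-sided for 99%)
Upper bound = x̄ + t* · s/√n = 77.6 + 2.390 · 11.9/√61 = 81.24

We are 99% confident that μ ≤ 81.24.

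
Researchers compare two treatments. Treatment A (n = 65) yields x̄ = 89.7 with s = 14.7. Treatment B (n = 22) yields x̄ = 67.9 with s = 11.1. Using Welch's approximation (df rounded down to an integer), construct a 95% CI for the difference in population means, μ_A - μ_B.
(15.79, 27.81)

Difference: x̄₁ - x̄₂ = 21.80
SE = √(s₁²/n₁ + s₂²/n₂) = √(14.7²/65 + 11.1²/22) = 2.9875
df = 47.80 → 47 (Welch–Satterthwaite, rounded down)
t* = 2.012

CI: 21.80 ± 2.012 · 2.9875 = 21.80 ± 6.01 = (15.79, 27.81)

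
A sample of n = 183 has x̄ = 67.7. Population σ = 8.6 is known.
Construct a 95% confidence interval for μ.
(66.45, 68.95)

z-interval (σ known):
z* = 1.960 for 95% confidence

Margin of error = z* · σ/√n = 1.960 · 8.6/√183 = 1.25

CI: (67.7 - 1.25, 67.7 + 1.25) = (66.45, 68.95)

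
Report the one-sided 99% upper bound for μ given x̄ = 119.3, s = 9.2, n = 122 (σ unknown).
μ ≤ 121.26

Upper bound (one-sided):
t* = 2.358 (one-sided for 99%)
Upper bound = x̄ + t* · s/√n = 119.3 + 2.358 · 9.2/√122 = 121.26

We are 99% confident that μ ≤ 121.26.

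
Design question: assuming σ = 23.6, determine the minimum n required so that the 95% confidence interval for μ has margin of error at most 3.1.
n ≥ 223

For margin E ≤ 3.1:
n ≥ (z* · σ / E)²
n ≥ (1.960 · 23.6 / 3.1)²
n ≥ 222.64

Minimum n = 223 (rounding up)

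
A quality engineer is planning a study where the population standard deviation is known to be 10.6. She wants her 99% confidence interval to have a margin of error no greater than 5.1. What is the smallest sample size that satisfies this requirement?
n ≥ 29

For margin E ≤ 5.1:
n ≥ (z* · σ / E)²
n ≥ (2.576 · 10.6 / 5.1)²
n ≥ 28.67

Minimum n = 29 (rounding up)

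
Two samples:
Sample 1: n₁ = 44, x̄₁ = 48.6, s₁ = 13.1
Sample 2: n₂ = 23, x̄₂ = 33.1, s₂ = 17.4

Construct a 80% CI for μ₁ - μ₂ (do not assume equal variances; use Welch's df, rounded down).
(10.11, 20.89)

Difference: x̄₁ - x̄₂ = 15.50
SE = √(s₁²/n₁ + s₂²/n₂) = √(13.1²/44 + 17.4²/23) = 4.1308
df = 35.38 → 35 (Welch–Satterthwaite, rounded down)
t* = 1.306

CI: 15.50 ± 1.306 · 4.1308 = 15.50 ± 5.39 = (10.11, 20.89)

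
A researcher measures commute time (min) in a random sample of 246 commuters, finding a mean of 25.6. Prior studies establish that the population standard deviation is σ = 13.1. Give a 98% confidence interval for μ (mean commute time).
(23.66, 27.54)

z-interval (σ known):
z* = 2.326 for 98% confidence

Margin of error = z* · σ/√n = 2.326 · 13.1/√246 = 1.94

CI: (25.6 - 1.94, 25.6 + 1.94) = (23.66, 27.54)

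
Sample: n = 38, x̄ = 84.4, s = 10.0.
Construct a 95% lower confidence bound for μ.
μ ≥ 81.66

Lower bound (one-sided):
t* = 1.687 (one-sided for 95%)
Lower bound = x̄ - t* · s/√n = 84.4 - 1.687 · 10.0/√38 = 81.66

We are 95% confident that μ ≥ 81.66.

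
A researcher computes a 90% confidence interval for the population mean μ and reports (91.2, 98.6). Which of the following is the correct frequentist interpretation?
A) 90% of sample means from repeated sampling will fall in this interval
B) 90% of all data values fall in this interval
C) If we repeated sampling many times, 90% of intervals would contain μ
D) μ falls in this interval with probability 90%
C

A) Wrong — coverage applies to intervals containing μ, not to future x̄ values.
B) Wrong — a CI is about the parameter μ, not individual data values.
C) Correct — this is the frequentist long-run coverage interpretation.
D) Wrong — μ is fixed; the randomness lives in the interval, not in μ.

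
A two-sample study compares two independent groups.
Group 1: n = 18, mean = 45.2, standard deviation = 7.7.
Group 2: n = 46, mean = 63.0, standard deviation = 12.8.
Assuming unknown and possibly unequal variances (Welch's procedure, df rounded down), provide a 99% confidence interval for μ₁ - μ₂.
(-24.81, -10.79)

Difference: x̄₁ - x̄₂ = -17.80
SE = √(s₁²/n₁ + s₂²/n₂) = √(7.7²/18 + 12.8²/46) = 2.6183
df = 51.08 → 51 (Welch–Satterthwaite, rounded down)
t* = 2.676

CI: -17.80 ± 2.676 · 2.6183 = -17.80 ± 7.01 = (-24.81, -10.79)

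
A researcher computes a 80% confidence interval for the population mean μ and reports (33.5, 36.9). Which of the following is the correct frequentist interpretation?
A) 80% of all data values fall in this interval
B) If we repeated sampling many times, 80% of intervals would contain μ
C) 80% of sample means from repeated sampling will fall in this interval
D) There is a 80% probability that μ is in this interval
B

A) Wrong — a CI is about the parameter μ, not individual data values.
B) Correct — this is the frequentist long-run coverage interpretation.
C) Wrong — coverage applies to intervals containing μ, not to future x̄ values.
D) Wrong — μ is fixed; the randomness lives in the interval, not in μ.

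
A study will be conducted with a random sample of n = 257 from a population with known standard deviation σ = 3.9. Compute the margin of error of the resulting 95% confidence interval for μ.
Margin of error = 0.48

Margin of error = z* · σ/√n
= 1.960 · 3.9/√257
= 1.960 · 3.9/16.0312
= 0.48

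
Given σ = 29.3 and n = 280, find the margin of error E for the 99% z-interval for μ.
Margin of error = 4.51

Margin of error = z* · σ/√n
= 2.576 · 29.3/√280
= 2.576 · 29.3/16.7332
= 4.51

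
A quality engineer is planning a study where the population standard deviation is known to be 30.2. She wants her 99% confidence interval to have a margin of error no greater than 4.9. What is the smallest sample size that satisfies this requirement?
n ≥ 253

For margin E ≤ 4.9:
n ≥ (z* · σ / E)²
n ≥ (2.576 · 30.2 / 4.9)²
n ≥ 252.07

Minimum n = 253 (rounding up)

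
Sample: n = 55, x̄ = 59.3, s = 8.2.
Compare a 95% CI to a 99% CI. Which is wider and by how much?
99% CI is wider by 1.47

df = 54
95% CI: t* = 2.005, (57.08, 61.52), width = 2 · t* · s/√n = 4.43
99% CI: t* = 2.670, (56.35, 62.25), width = 2 · t* · s/√n = 5.90

The 99% CI is wider by 5.90 - 4.43 = 1.47.
Higher confidence requires a wider interval.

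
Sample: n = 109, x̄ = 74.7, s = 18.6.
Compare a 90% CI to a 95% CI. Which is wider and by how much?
95% CI is wider by 1.15

df = 108
90% CI: t* = 1.659, (71.74, 77.66), width = 2 · t* · s/√n = 5.91
95% CI: t* = 1.982, (71.17, 78.23), width = 2 · t* · s/√n = 7.06

The 95% CI is wider by 7.06 - 5.91 = 1.15.
Higher confidence requires a wider interval.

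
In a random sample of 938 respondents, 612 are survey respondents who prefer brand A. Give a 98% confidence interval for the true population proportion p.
(0.616, 0.689)

Proportion CI:
p̂ = 612/938 = 0.65245
SE = √(p̂(1-p̂)/n) = √(0.65245 · 0.34755 / 938) = 0.01555

z* = 2.326
Margin = z* · SE = 2.326 · 0.01555 = 0.0362

CI: 0.65245 ± 0.0362 = (0.616, 0.689)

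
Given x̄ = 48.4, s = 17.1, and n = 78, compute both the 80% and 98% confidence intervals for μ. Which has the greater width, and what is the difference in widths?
98% CI is wider by 4.19

df = 77
80% CI: t* = 1.293, (45.90, 50.90), width = 2 · t* · s/√n = 5.01
98% CI: t* = 2.376, (43.80, 53.00), width = 2 · t* · s/√n = 9.20

The 98% CI is wider by 9.20 - 5.01 = 4.19.
Higher confidence requires a wider interval.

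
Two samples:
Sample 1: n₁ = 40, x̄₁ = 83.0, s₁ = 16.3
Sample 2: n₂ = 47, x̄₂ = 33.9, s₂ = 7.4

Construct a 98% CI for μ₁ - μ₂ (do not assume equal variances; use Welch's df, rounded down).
(42.39, 55.81)

Difference: x̄₁ - x̄₂ = 49.10
SE = √(s₁²/n₁ + s₂²/n₂) = √(16.3²/40 + 7.4²/47) = 2.7942
df = 52.51 → 52 (Welch–Satterthwaite, rounded down)
t* = 2.400

CI: 49.10 ± 2.400 · 2.7942 = 49.10 ± 6.71 = (42.39, 55.81)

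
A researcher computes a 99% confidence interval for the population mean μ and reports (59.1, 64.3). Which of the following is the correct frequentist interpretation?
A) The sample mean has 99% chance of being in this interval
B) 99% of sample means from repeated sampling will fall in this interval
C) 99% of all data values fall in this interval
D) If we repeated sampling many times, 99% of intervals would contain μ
D

A) Wrong — x̄ is observed and sits in the interval by construction.
B) Wrong — coverage applies to intervals containing μ, not to future x̄ values.
C) Wrong — a CI is about the parameter μ, not individual data values.
D) Correct — this is the frequentist long-run coverage interpretation.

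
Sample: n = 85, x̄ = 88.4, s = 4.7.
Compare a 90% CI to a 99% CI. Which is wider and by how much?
99% CI is wider by 0.99

df = 84
90% CI: t* = 1.663, (87.55, 89.25), width = 2 · t* · s/√n = 1.70
99% CI: t* = 2.636, (87.06, 89.74), width = 2 · t* · s/√n = 2.69

The 99% CI is wider by 2.69 - 1.70 = 0.99.
Higher confidence requires a wider interval.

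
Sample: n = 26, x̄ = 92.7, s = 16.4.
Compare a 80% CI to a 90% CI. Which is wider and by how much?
90% CI is wider by 2.52

df = 25
80% CI: t* = 1.316, (88.47, 96.93), width = 2 · t* · s/√n = 8.47
90% CI: t* = 1.708, (87.21, 98.19), width = 2 · t* · s/√n = 10.99

The 90% CI is wider by 10.99 - 8.47 = 2.52.
Higher confidence requires a wider interval.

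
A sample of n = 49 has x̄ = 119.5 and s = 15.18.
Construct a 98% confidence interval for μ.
(114.28, 124.72)

t-interval (σ unknown):
df = n - 1 = 48
t* = 2.407 for 98% confidence

Margin of error = t* · s/√n = 2.407 · 15.18/√49 = 5.22

CI: (114.28, 124.72)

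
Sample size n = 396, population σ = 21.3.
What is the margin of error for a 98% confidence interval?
Margin of error = 2.49

Margin of error = z* · σ/√n
= 2.326 · 21.3/√396
= 2.326 · 21.3/19.8997
= 2.49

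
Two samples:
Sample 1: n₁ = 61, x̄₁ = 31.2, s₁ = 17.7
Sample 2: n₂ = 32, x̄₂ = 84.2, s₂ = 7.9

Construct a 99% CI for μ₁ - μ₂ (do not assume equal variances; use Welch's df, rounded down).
(-60.01, -45.99)

Difference: x̄₁ - x̄₂ = -53.00
SE = √(s₁²/n₁ + s₂²/n₂) = √(17.7²/61 + 7.9²/32) = 2.6620
df = 89.30 → 89 (Welch–Satterthwaite, rounded down)
t* = 2.632

CI: -53.00 ± 2.632 · 2.6620 = -53.00 ± 7.01 = (-60.01, -45.99)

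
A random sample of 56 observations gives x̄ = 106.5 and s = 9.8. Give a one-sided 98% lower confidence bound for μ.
μ ≥ 103.74

Lower bound (one-sided):
t* = 2.104 (one-sided for 98%)
Lower bound = x̄ - t* · s/√n = 106.5 - 2.104 · 9.8/√56 = 103.74

We are 98% confident that μ ≥ 103.74.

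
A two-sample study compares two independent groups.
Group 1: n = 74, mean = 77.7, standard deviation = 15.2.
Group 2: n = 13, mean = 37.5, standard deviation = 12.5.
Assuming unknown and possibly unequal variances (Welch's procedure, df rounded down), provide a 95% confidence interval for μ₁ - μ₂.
(32.02, 48.38)

Difference: x̄₁ - x̄₂ = 40.20
SE = √(s₁²/n₁ + s₂²/n₂) = √(15.2²/74 + 12.5²/13) = 3.8912
df = 18.84 → 18 (Welch–Satterthwaite, rounded down)
t* = 2.101

CI: 40.20 ± 2.101 · 3.8912 = 40.20 ± 8.18 = (32.02, 48.38)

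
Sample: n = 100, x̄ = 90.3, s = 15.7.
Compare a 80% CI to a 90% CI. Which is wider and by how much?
90% CI is wider by 1.16

df = 99
80% CI: t* = 1.290, (88.27, 92.33), width = 2 · t* · s/√n = 4.05
90% CI: t* = 1.660, (87.69, 92.91), width = 2 · t* · s/√n = 5.21

The 90% CI is wider by 5.21 - 4.05 = 1.16.
Higher confidence requires a wider interval.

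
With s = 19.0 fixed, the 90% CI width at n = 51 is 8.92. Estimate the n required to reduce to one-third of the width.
n ≈ 459

CI width ∝ 1/√n
To reduce width by factor 3, need √n to grow by 3 → need 3² = 9 times as many samples.

Current: n = 51, width = 8.92
New: n = 459, width ≈ 2.92

Width reduced by factor of 8.92/2.92 = 3.05.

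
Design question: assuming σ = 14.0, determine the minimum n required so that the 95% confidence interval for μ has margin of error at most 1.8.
n ≥ 233

For margin E ≤ 1.8:
n ≥ (z* · σ / E)²
n ≥ (1.960 · 14.0 / 1.8)²
n ≥ 232.39

Minimum n = 233 (rounding up)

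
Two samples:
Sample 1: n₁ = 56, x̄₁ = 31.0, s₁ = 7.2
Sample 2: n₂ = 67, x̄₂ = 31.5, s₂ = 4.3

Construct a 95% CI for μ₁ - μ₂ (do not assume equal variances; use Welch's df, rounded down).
(-2.68, 1.68)

Difference: x̄₁ - x̄₂ = -0.50
SE = √(s₁²/n₁ + s₂²/n₂) = √(7.2²/56 + 4.3²/67) = 1.0962
df = 86.29 → 86 (Welch–Satterthwaite, rounded down)
t* = 1.988

CI: -0.50 ± 1.988 · 1.0962 = -0.50 ± 2.18 = (-2.68, 1.68)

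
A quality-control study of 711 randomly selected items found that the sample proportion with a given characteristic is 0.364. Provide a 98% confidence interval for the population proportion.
(0.322, 0.406)

Proportion CI:
SE = √(p̂(1-p̂)/n) = √(0.364 · 0.636 / 711) = 0.01804

z* = 2.326
Margin = z* · SE = 2.326 · 0.01804 = 0.0420

CI: 0.364 ± 0.0420 = (0.322, 0.406)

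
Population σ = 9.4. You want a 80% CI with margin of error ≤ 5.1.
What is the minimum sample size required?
n ≥ 6

For margin E ≤ 5.1:
n ≥ (z* · σ / E)²
n ≥ (1.282 · 9.4 / 5.1)²
n ≥ 5.58

Minimum n = 6 (rounding up)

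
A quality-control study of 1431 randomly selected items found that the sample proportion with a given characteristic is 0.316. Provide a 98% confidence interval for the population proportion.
(0.287, 0.345)

Proportion CI:
SE = √(p̂(1-p̂)/n) = √(0.316 · 0.684 / 1431) = 0.01229

z* = 2.326
Margin = z* · SE = 2.326 · 0.01229 = 0.0286

CI: 0.316 ± 0.0286 = (0.287, 0.345)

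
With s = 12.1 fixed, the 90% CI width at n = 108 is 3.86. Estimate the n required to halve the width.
n ≈ 432

CI width ∝ 1/√n
To reduce width by factor 2, need √n to grow by 2 → need 2² = 4 times as many samples.

Current: n = 108, width = 3.86
New: n = 432, width ≈ 1.92

Width reduced by factor of 3.86/1.92 = 2.01.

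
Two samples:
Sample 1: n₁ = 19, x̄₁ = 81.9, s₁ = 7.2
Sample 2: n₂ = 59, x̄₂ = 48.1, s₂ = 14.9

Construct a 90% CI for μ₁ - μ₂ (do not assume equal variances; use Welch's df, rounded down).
(29.55, 38.05)

Difference: x̄₁ - x̄₂ = 33.80
SE = √(s₁²/n₁ + s₂²/n₂) = √(7.2²/19 + 14.9²/59) = 2.5478
df = 64.07 → 64 (Welch–Satterthwaite, rounded down)
t* = 1.669

CI: 33.80 ± 1.669 · 2.5478 = 33.80 ± 4.25 = (29.55, 38.05)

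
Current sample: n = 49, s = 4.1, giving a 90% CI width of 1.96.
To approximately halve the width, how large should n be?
n ≈ 196

CI width ∝ 1/√n
To reduce width by factor 2, need √n to grow by 2 → need 2² = 4 times as many samples.

Current: n = 49, width = 1.96
New: n = 196, width ≈ 0.97

Width reduced by factor of 1.96/0.97 = 2.02.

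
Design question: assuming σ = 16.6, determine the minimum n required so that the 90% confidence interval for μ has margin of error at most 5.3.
n ≥ 27

For margin E ≤ 5.3:
n ≥ (z* · σ / E)²
n ≥ (1.645 · 16.6 / 5.3)²
n ≥ 26.55

Minimum n = 27 (rounding up)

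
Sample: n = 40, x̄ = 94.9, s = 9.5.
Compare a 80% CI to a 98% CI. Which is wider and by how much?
98% CI is wider by 3.37

df = 39
80% CI: t* = 1.304, (92.94, 96.86), width = 2 · t* · s/√n = 3.92
98% CI: t* = 2.426, (91.26, 98.54), width = 2 · t* · s/√n = 7.29

The 98% CI is wider by 7.29 - 3.92 = 3.37.
Higher confidence requires a wider interval.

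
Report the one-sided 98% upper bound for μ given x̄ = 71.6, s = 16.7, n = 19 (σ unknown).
μ ≤ 80.08

Upper bound (one-sided):
t* = 2.214 (one-sided for 98%)
Upper bound = x̄ + t* · s/√n = 71.6 + 2.214 · 16.7/√19 = 80.08

We are 98% confident that μ ≤ 80.08.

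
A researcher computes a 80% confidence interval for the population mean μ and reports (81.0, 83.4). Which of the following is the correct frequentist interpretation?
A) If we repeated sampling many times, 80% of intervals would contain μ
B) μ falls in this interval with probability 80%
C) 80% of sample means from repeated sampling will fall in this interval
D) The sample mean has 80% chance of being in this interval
A

A) Correct — this is the frequentist long-run coverage interpretation.
B) Wrong — μ is fixed; the randomness lives in the interval, not in μ.
C) Wrong — coverage applies to intervals containing μ, not to future x̄ values.
D) Wrong — x̄ is observed and sits in the interval by construction.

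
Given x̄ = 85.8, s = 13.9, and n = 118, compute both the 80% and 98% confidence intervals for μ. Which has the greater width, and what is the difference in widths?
98% CI is wider by 2.74

df = 117
80% CI: t* = 1.289, (84.15, 87.45), width = 2 · t* · s/√n = 3.30
98% CI: t* = 2.359, (82.78, 88.82), width = 2 · t* · s/√n = 6.04

The 98% CI is wider by 6.04 - 3.30 = 2.74.
Higher confidence requires a wider interval.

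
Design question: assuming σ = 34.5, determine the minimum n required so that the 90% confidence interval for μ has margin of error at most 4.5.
n ≥ 160

For margin E ≤ 4.5:
n ≥ (z* · σ / E)²
n ≥ (1.645 · 34.5 / 4.5)²
n ≥ 159.05

Minimum n = 160 (rounding up)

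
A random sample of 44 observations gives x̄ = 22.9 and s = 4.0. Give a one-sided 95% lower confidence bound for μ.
μ ≥ 21.89

Lower bound (one-sided):
t* = 1.681 (one-sided for 95%)
Lower bound = x̄ - t* · s/√n = 22.9 - 1.681 · 4.0/√44 = 21.89

We are 95% confident that μ ≥ 21.89.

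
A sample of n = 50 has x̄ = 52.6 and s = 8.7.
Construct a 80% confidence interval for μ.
(51.00, 54.20)

t-interval (σ unknown):
df = n - 1 = 49
t* = 1.299 for 80% confidence

Margin of error = t* · s/√n = 1.299 · 8.7/√50 = 1.60

CI: (51.00, 54.20)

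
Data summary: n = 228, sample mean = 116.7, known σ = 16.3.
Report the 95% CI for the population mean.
(114.58, 118.82)

z-interval (σ known):
z* = 1.960 for 95% confidence

Margin of error = z* · σ/√n = 1.960 · 16.3/√228 = 2.12

CI: (116.7 - 2.12, 116.7 + 2.12) = (114.58, 118.82)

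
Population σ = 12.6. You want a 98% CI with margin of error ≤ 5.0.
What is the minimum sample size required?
n ≥ 35

For margin E ≤ 5.0:
n ≥ (z* · σ / E)²
n ≥ (2.326 · 12.6 / 5.0)²
n ≥ 34.36

Minimum n = 35 (rounding up)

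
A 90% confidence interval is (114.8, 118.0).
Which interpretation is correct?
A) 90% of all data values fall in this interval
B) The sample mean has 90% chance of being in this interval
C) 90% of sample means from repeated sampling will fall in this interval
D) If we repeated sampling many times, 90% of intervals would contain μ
D

A) Wrong — a CI is about the parameter μ, not individual data values.
B) Wrong — x̄ is observed and sits in the interval by construction.
C) Wrong — coverage applies to intervals containing μ, not to future x̄ values.
D) Correct — this is the frequentist long-run coverage interpretation.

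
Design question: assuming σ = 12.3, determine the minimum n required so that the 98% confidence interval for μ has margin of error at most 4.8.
n ≥ 36

For margin E ≤ 4.8:
n ≥ (z* · σ / E)²
n ≥ (2.326 · 12.3 / 4.8)²
n ≥ 35.53

Minimum n = 36 (rounding up)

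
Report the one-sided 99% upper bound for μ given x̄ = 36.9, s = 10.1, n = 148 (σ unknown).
μ ≤ 38.85

Upper bound (one-sided):
t* = 2.352 (one-sided for 99%)
Upper bound = x̄ + t* · s/√n = 36.9 + 2.352 · 10.1/√148 = 38.85

We are 99% confident that μ ≤ 38.85.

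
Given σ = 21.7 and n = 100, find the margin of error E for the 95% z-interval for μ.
Margin of error = 4.25

Margin of error = z* · σ/√n
= 1.960 · 21.7/√100
= 1.960 · 21.7/10.0000
= 4.25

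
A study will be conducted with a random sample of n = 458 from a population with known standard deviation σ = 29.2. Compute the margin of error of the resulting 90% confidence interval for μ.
Margin of error = 2.24

Margin of error = z* · σ/√n
= 1.645 · 29.2/√458
= 1.645 · 29.2/21.4009
= 2.24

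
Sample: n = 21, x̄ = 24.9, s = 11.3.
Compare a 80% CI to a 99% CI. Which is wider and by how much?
99% CI is wider by 7.50

df = 20
80% CI: t* = 1.325, (21.63, 28.17), width = 2 · t* · s/√n = 6.53
99% CI: t* = 2.845, (17.88, 31.92), width = 2 · t* · s/√n = 14.03

The 99% CI is wider by 14.03 - 6.53 = 7.50.
Higher confidence requires a wider interval.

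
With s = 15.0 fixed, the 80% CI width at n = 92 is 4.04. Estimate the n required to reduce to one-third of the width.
n ≈ 828

CI width ∝ 1/√n
To reduce width by factor 3, need √n to grow by 3 → need 3² = 9 times as many samples.

Current: n = 92, width = 4.04
New: n = 828, width ≈ 1.34

Width reduced by factor of 4.04/1.34 = 3.01.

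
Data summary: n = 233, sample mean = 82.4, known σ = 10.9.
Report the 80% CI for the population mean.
(81.48, 83.32)

z-interval (σ known):
z* = 1.282 for 80% confidence

Margin of error = z* · σ/√n = 1.282 · 10.9/√233 = 0.92

CI: (82.4 - 0.92, 82.4 + 0.92) = (81.48, 83.32)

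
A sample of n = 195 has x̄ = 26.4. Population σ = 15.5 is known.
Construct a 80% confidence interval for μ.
(24.98, 27.82)

z-interval (σ known):
z* = 1.282 for 80% confidence

Margin of error = z* · σ/√n = 1.282 · 15.5/√195 = 1.42

CI: (26.4 - 1.42, 26.4 + 1.42) = (24.98, 27.82)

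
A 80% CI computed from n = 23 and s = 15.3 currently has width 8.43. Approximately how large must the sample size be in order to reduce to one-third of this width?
n ≈ 207

CI width ∝ 1/√n
To reduce width by factor 3, need √n to grow by 3 → need 3² = 9 times as many samples.

Current: n = 23, width = 8.43
New: n = 207, width ≈ 2.74

Width reduced by factor of 8.43/2.74 = 3.08.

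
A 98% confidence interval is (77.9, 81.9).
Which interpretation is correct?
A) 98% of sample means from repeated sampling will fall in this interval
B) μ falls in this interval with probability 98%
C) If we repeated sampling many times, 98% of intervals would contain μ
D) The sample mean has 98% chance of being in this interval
C

A) Wrong — coverage applies to intervals containing μ, not to future x̄ values.
B) Wrong — μ is fixed; the randomness lives in the interval, not in μ.
C) Correct — this is the frequentist long-run coverage interpretation.
D) Wrong — x̄ is observed and sits in the interval by construction.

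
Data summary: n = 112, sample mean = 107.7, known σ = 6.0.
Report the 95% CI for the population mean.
(106.59, 108.81)

z-interval (σ known):
z* = 1.960 for 95% confidence

Margin of error = z* · σ/√n = 1.960 · 6.0/√112 = 1.11

CI: (107.7 - 1.11, 107.7 + 1.11) = (106.59, 108.81)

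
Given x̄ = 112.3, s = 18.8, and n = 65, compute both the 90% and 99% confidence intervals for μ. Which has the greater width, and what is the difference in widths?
99% CI is wider by 4.60

df = 64
90% CI: t* = 1.669, (108.41, 116.19), width = 2 · t* · s/√n = 7.78
99% CI: t* = 2.655, (106.11, 118.49), width = 2 · t* · s/√n = 12.38

The 99% CI is wider by 12.38 - 7.78 = 4.60.
Higher confidence requires a wider interval.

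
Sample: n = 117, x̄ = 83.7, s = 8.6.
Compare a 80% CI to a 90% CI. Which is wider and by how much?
90% CI is wider by 0.59

df = 116
80% CI: t* = 1.289, (82.68, 84.72), width = 2 · t* · s/√n = 2.05
90% CI: t* = 1.658, (82.38, 85.02), width = 2 · t* · s/√n = 2.64

The 90% CI is wider by 2.64 - 2.05 = 0.59.
Higher confidence requires a wider interval.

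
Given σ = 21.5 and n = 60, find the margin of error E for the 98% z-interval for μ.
Margin of error = 6.46

Margin of error = z* · σ/√n
= 2.326 · 21.5/√60
= 2.326 · 21.5/7.7460
= 6.46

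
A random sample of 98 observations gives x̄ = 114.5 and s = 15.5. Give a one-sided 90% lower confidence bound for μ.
μ ≥ 112.48

Lower bound (one-sided):
t* = 1.290 (one-sided for 90%)
Lower bound = x̄ - t* · s/√n = 114.5 - 1.290 · 15.5/√98 = 112.48

We are 90% confident that μ ≥ 112.48.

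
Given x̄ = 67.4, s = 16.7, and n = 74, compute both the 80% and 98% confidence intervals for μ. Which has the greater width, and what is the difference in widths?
98% CI is wider by 4.22

df = 73
80% CI: t* = 1.293, (64.89, 69.91), width = 2 · t* · s/√n = 5.02
98% CI: t* = 2.379, (62.78, 72.02), width = 2 · t* · s/√n = 9.24

The 98% CI is wider by 9.24 - 5.02 = 4.22.
Higher confidence requires a wider interval.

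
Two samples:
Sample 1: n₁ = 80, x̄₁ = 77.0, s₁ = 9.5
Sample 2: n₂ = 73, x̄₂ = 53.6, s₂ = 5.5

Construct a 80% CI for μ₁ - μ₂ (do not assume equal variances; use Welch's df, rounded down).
(21.80, 25.00)

Difference: x̄₁ - x̄₂ = 23.40
SE = √(s₁²/n₁ + s₂²/n₂) = √(9.5²/80 + 5.5²/73) = 1.2420
df = 128.65 → 128 (Welch–Satterthwaite, rounded down)
t* = 1.288

CI: 23.40 ± 1.288 · 1.2420 = 23.40 ± 1.60 = (21.80, 25.00)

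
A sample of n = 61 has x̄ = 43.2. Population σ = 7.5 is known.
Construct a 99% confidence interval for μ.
(40.73, 45.67)

z-interval (σ known):
z* = 2.576 for 99% confidence

Margin of error = z* · σ/√n = 2.576 · 7.5/√61 = 2.47

CI: (43.2 - 2.47, 43.2 + 2.47) = (40.73, 45.67)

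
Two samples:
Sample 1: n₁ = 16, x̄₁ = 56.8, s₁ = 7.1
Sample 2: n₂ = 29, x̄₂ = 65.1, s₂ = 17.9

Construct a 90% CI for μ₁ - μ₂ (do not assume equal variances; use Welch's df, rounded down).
(-14.65, -1.95)

Difference: x̄₁ - x̄₂ = -8.30
SE = √(s₁²/n₁ + s₂²/n₂) = √(7.1²/16 + 17.9²/29) = 3.7682
df = 40.15 → 40 (Welch–Satterthwaite, rounded down)
t* = 1.684

CI: -8.30 ± 1.684 · 3.7682 = -8.30 ± 6.35 = (-14.65, -1.95)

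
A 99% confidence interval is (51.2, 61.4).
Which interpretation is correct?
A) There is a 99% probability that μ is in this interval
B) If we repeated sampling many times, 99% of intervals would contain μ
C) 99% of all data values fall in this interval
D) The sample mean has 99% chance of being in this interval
B

A) Wrong — μ is fixed; the randomness lives in the interval, not in μ.
B) Correct — this is the frequentist long-run coverage interpretation.
C) Wrong — a CI is about the parameter μ, not individual data values.
D) Wrong — x̄ is observed and sits in the interval by construction.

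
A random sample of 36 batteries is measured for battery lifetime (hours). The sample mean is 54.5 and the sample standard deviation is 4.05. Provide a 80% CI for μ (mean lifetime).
(53.62, 55.38)

t-interval (σ unknown):
df = n - 1 = 35
t* = 1.306 for 80% confidence

Margin of error = t* · s/√n = 1.306 · 4.05/√36 = 0.88

CI: (53.62, 55.38)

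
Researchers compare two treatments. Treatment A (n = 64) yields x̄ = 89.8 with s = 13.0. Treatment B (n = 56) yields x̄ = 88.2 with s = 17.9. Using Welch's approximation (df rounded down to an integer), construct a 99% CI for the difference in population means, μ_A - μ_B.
(-5.99, 9.19)

Difference: x̄₁ - x̄₂ = 1.60
SE = √(s₁²/n₁ + s₂²/n₂) = √(13.0²/64 + 17.9²/56) = 2.8918
df = 99.06 → 99 (Welch–Satterthwaite, rounded down)
t* = 2.626

CI: 1.60 ± 2.626 · 2.8918 = 1.60 ± 7.59 = (-5.99, 9.19)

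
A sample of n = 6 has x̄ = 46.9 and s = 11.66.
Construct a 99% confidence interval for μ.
(27.71, 66.09)

t-interval (σ unknown):
df = n - 1 = 5
t* = 4.032 for 99% confidence

Margin of error = t* · s/√n = 4.032 · 11.66/√6 = 19.19

CI: (27.71, 66.09)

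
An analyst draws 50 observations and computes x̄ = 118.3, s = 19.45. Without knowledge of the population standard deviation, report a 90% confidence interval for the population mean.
(113.69, 122.91)

t-interval (σ unknown):
df = n - 1 = 49
t* = 1.677 for 90% confidence

Margin of error = t* · s/√n = 1.677 · 19.45/√50 = 4.61

CI: (113.69, 122.91)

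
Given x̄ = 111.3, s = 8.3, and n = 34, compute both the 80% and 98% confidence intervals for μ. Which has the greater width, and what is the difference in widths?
98% CI is wider by 3.24

df = 33
80% CI: t* = 1.308, (109.44, 113.16), width = 2 · t* · s/√n = 3.72
98% CI: t* = 2.445, (107.82, 114.78), width = 2 · t* · s/√n = 6.96

The 98% CI is wider by 6.96 - 3.72 = 3.24.
Higher confidence requires a wider interval.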